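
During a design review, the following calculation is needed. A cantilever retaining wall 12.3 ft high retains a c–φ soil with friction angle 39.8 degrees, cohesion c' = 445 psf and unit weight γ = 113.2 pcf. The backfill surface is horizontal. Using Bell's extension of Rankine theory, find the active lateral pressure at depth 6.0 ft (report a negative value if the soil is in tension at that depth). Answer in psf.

-268 psf

K_a = (1 − sin φ)/(1 + sin φ) = 0.2194.
σ_a = K_a γ z − 2c√K_a = 0.2194×113.2×6.0 − 2×445×0.4684 = -267.9 psf.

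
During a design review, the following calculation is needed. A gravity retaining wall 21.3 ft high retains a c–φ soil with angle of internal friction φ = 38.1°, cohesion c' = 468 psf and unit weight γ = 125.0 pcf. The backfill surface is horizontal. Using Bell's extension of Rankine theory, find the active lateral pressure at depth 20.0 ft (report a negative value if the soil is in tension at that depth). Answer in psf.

K_a = (1 − sin φ)/(1 + sin φ) = 0.2368.
σ_a = K_a γ z − 2c√K_a = 0.2368×125.0×20.0 − 2×468×0.4867 = 136.6 psf.

137 psf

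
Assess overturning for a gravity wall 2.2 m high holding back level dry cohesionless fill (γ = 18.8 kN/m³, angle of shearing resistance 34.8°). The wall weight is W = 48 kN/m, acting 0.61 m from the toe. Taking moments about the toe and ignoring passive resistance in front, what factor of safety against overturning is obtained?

3.21

K_a = tan²(45° − 34.8°/2) = 0.2733.
P_a = ½K_aγH² = 0.5×0.2733×18.8×2.2² = 12.43 kN/m, acting at H/3 = 0.7333 m above the base.
Overturning moment M_o = P_a × H/3 = 12.43 × 0.7333 = 9.119.
Resisting moment M_r = W × 0.61 = 48 × 0.61 = 29.28.
FS_overturning = M_r/M_o = 29.28/9.119 = 3.211.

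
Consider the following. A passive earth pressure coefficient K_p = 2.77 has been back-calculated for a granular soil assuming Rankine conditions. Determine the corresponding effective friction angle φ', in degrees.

28.0°

K_p = (1+sin φ)/(1−sin φ) ⇒ sin φ = (K_p − 1)/(K_p + 1) = 0.4695.
φ = arcsin(0.4695) = 28.00°.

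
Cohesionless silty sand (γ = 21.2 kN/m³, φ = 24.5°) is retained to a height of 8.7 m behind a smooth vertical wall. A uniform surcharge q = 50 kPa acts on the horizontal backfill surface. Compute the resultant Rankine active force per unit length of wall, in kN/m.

K_a = tan²(45° − φ/2) = 0.4137.
Soil triangle: ½ K_a γ H² = 0.5×0.4137×21.2×8.7² = 331.9 kN/m.
Surcharge rectangle: K_a q H = 0.4137×50×8.7 = 180.0 kN/m.
Total = 331.9 + 180.0 = 511.9 kN/m.

512 kN/m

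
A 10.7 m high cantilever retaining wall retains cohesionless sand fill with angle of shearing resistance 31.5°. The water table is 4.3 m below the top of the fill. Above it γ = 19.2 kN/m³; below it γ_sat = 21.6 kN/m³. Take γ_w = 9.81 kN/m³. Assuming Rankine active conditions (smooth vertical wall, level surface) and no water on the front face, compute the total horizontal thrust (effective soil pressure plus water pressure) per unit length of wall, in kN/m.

K_a = tan²(45° − φ/2) = 0.3136.
γ' = 21.6 − 9.81 = 11.79 kN/m³. Depth below WT = 6.4 m.
σ'_h at WT = K_a γ d_w = 25.89 kPa; at base = 25.89 + K_a γ' × 6.4 = 49.56 kPa.
P₁ (0–4.3 m) = ½×25.89×4.3 = 55.67. P₂ (4.3–10.7 m) = ½(25.89+49.56)×6.4 = 241.4.
P_w = ½ γ_w h₂² = 0.5×9.81×6.4² = 200.9. Total = 55.67+241.4+200.9 = 498.0 kN/m.

498 kN/m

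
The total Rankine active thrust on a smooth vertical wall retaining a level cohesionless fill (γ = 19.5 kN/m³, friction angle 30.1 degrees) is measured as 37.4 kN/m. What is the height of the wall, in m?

3.40 m

K_a = 0.3320. P_a = ½ K_a γ H² ⇒ H = √(2P_a/(K_a γ)).
H = √(2×37.4/(0.3320×19.5)) = 3.399 m.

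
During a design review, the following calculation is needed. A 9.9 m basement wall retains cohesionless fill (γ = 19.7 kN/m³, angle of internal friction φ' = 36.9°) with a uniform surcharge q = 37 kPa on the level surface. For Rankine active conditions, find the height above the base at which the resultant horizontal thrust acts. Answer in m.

K_a = 0.2497.
Triangular part P₁ = ½K_aγH² = 241.0 at H/3 = 3.300 m; rectangular part P₂ = K_a q H = 91.45 at H/2 = 4.950 m.
ȳ = (P₁·3.300 + P₂·4.950)/(P₁+P₂) = 3.754 m.

3.75 m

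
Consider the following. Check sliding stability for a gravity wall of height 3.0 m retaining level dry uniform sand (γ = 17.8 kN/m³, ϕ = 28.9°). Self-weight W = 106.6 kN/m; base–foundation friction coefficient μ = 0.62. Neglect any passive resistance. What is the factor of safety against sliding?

K_a = tan²(45° − 28.9°/2) = 0.3484.
P_a = ½K_aγH² = 0.5×0.3484×17.8×3.0² = 27.90 kN/m, acting at H/3 = 1.000 m above the base.
FS_sliding = μW / P_a = 0.62×106.6 / 27.90 = 2.369.

2.37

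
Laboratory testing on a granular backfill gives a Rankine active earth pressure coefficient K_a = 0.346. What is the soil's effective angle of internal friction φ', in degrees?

29.1°

K_a = tan²(45° − φ/2) ⇒ 45° − φ/2 = arctan(√0.346) = 30.46°.
φ = 2(45° − 30.46°) = 29.07°.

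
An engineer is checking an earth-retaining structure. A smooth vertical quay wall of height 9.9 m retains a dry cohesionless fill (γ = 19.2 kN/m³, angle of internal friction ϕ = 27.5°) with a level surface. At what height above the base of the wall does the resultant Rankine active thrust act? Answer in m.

K_a = 0.3682.
The pressure distribution is triangular, so the resultant acts at H/3 above the base = 9.9/3 = 3.300 m.

3.30 m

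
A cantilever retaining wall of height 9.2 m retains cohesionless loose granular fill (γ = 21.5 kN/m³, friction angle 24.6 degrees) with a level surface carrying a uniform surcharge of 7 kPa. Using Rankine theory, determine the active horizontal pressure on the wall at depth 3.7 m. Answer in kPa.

K_a = (1 − sin φ)/(1 + sin φ) = 0.4121.
σ_v = γz + q = 21.5 × 3.7 + 7 = 86.55 kPa.
σ_h = K_a σ_v = 0.4121 × 86.55 = 35.67 kPa.

35.7 kPa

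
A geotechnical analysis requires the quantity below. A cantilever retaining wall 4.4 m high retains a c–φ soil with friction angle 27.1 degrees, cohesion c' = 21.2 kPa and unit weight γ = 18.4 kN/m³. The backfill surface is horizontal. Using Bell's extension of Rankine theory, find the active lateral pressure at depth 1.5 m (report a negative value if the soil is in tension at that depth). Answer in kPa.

K_a = (1 − sin φ)/(1 + sin φ) = 0.3741.
σ_a = K_a γ z − 2c√K_a = 0.3741×18.4×1.5 − 2×21.2×0.6116 = -15.61 kPa.

-15.6 kPa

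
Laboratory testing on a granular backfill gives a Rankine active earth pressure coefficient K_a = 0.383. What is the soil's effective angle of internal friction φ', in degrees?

K_a = tan²(45° − φ/2) ⇒ 45° − φ/2 = arctan(√0.383) = 31.75°.
φ = 2(45° − 31.75°) = 26.50°.

26.5°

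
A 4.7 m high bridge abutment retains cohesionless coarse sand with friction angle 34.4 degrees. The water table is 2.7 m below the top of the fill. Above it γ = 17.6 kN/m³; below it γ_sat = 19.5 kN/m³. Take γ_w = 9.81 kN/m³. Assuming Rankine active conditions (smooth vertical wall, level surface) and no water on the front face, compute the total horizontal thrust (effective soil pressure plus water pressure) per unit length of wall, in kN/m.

69.3 kN/m

K_a = tan²(45° − φ/2) = 0.2780.
γ' = 19.5 − 9.81 = 9.690 kN/m³. Depth below WT = 2.0 m.
σ'_h at WT = K_a γ d_w = 13.21 kPa; at base = 13.21 + K_a γ' × 2.0 = 18.60 kPa.
P₁ (0–2.7 m) = ½×13.21×2.7 = 17.83. P₂ (2.7–4.7 m) = ½(13.21+18.60)×2.0 = 31.81.
P_w = ½ γ_w h₂² = 0.5×9.81×2.0² = 19.62. Total = 17.83+31.81+19.62 = 69.26 kN/m.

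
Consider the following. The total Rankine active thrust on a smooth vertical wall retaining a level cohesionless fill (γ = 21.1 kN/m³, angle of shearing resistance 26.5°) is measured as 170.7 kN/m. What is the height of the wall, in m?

6.50 m

K_a = 0.3829. P_a = ½ K_a γ H² ⇒ H = √(2P_a/(K_a γ)).
H = √(2×170.7/(0.3829×21.1)) = 6.500 m.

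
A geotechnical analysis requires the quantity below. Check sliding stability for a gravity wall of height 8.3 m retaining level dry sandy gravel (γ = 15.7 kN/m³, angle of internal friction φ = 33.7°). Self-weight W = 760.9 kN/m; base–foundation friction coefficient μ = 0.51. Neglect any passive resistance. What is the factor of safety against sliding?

2.51

K_a = tan²(45° − 33.7°/2) = 0.2863.
P_a = ½K_aγH² = 0.5×0.2863×15.7×8.3² = 154.8 kN/m, acting at H/3 = 2.767 m above the base.
FS_sliding = μW / P_a = 0.51×760.9 / 154.8 = 2.506.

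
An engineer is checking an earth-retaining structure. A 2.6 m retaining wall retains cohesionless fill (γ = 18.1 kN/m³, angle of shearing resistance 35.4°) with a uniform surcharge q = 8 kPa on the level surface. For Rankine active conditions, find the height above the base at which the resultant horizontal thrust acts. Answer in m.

K_a = 0.2664.
Triangular part P₁ = ½K_aγH² = 16.30 at H/3 = 0.8667 m; rectangular part P₂ = K_a q H = 5.541 at H/2 = 1.300 m.
ȳ = (P₁·0.8667 + P₂·1.300)/(P₁+P₂) = 0.9766 m.

0.977 m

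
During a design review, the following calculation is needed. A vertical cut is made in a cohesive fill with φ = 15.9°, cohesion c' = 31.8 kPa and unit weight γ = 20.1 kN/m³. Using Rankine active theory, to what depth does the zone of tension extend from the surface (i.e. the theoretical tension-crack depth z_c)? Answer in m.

K_a = tan²(45° − 15.9°/2) = 0.5699; √K_a = 0.7549.
The active pressure is zero where K_a γ z = 2c√K_a, so z_c = 2c/(γ√K_a) = 2×31.8/(20.1×0.7549) = 4.191 m.

4.19 m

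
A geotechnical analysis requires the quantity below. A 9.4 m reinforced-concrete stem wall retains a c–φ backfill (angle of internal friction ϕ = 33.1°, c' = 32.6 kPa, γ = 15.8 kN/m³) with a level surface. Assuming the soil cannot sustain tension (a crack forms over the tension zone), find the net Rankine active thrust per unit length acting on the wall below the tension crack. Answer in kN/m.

7.38 kN/m

K_a = 0.2936; √K_a = 0.5418.
Tension-crack depth z_c = 2c/(γ√K_a) = 2×32.6/(15.8×0.5418) = 7.616 m.
σ_a at base = K_a γ H − 2c√K_a = 0.2936×15.8×9.4 − 2×32.6×0.5418 = 8.275 kPa.
P_a = ½ × 8.275 × (H − z_c) = 0.5×8.275×1.784 = 7.381 kN/m.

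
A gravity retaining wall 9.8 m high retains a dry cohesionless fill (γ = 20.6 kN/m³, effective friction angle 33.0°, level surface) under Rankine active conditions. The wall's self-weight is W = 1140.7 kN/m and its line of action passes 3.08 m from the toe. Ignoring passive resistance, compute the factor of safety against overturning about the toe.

K_a = tan²(45° − 33.0°/2) = 0.2948.
P_a = ½K_aγH² = 0.5×0.2948×20.6×9.8² = 291.6 kN/m, acting at H/3 = 3.267 m above the base.
Overturning moment M_o = P_a × H/3 = 291.6 × 3.267 = 952.6.
Resisting moment M_r = W × 3.08 = 1140.7 × 3.08 = 3513.
FS_overturning = M_r/M_o = 3513/952.6 = 3.688.

3.69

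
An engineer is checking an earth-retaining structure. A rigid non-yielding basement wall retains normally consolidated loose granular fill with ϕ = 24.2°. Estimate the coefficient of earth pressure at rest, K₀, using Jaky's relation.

0.590

K₀ = 1 − sin φ' = 1 − sin 24.2° = 0.5901.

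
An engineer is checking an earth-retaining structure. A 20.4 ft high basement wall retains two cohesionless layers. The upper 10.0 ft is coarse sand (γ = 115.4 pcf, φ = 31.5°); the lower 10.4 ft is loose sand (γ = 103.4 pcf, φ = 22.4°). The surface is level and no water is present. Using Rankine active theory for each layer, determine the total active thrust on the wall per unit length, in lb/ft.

9690 lb/ft

K_a1 = tan²(45°−31.5°/2) = 0.3136; K_a2 = tan²(45°−22.4°/2) = 0.4482.
Layer 1: σ at base = K_a1 γ₁ h₁ = 361.9 psf; P₁ = ½×361.9×10.0 = 1810.
Layer 2: σ_v at top = γ₁h₁ = 1154; σ_h top = K_a2×1154 = 517.2; σ_h base = K_a2×(1154+103.4×10.4) = 999.1.
P₂ = ½(517.2+999.1)×10.4 = 7885. Total P_a = 1810+7885 = 9694 lb/ft.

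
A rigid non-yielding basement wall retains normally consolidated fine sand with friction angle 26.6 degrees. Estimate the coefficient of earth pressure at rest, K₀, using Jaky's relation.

0.552

K₀ = 1 − sin φ' = 1 − sin 26.6° = 0.5522.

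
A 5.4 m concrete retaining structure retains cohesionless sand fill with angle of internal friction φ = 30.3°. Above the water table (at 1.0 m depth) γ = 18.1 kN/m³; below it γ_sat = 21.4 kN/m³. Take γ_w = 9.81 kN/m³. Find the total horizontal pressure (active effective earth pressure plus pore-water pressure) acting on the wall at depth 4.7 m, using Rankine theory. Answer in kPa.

K_a = (1 − sin φ)/(1 + sin φ) = 0.3293.
γ' = 21.4 − 9.81 = 11.59 kN/m³.
Effective vertical stress at 4.7 m: σ'_v = 18.1×1.0 + 11.59×3.70 = 60.98 kPa.
σ'_h = K_a σ'_v = 0.3293 × 60.98 = 20.08 kPa; u = γ_w × 3.70 = 36.30 kPa.
Total σ_h = 20.08 + 36.30 = 56.38 kPa.

56.4 kPa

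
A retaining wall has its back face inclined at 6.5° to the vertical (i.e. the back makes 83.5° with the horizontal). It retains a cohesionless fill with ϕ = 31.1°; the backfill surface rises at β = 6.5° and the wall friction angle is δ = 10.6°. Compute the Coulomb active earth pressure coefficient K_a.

0.370

K_a = sin²(α+φ) / [sin²α · sin(α−δ) · (1 + √{sin(φ+δ)sin(φ−β) / (sin(α−δ)sin(α+β))})²].
With α = 83.5°, φ = 31.1°, δ = 10.6°, β = 6.5°: K_a = 0.3703.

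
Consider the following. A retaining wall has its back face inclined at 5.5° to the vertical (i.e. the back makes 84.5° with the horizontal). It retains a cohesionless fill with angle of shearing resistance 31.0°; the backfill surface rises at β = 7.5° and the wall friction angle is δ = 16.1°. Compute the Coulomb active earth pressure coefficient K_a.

K_a = sin²(α+φ) / [sin²α · sin(α−δ) · (1 + √{sin(φ+δ)sin(φ−β) / (sin(α−δ)sin(α+β))})²].
With α = 84.5°, φ = 31.0°, δ = 16.1°, β = 7.5°: K_a = 0.3631.

0.363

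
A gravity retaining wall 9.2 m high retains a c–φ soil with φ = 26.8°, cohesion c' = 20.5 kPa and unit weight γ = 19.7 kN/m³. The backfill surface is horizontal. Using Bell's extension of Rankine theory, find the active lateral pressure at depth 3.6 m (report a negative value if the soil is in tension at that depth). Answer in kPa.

1.62 kPa

K_a = (1 − sin φ)/(1 + sin φ) = 0.3785.
σ_a = K_a γ z − 2c√K_a = 0.3785×19.7×3.6 − 2×20.5×0.6152 = 1.618 kPa.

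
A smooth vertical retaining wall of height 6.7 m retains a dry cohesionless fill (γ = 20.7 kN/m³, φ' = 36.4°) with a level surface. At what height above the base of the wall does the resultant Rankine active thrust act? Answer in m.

K_a = 0.2552.
The pressure distribution is triangular, so the resultant acts at H/3 above the base = 6.7/3 = 2.233 m.

2.23 m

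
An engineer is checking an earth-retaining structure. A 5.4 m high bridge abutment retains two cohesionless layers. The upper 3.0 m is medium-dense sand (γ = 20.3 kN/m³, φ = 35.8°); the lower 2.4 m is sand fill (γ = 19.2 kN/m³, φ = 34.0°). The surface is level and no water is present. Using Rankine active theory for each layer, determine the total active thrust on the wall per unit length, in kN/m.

80.9 kN/m

K_a1 = tan²(45°−35.8°/2) = 0.2619; K_a2 = tan²(45°−34.0°/2) = 0.2827.
Layer 1: σ at base = K_a1 γ₁ h₁ = 15.95 kPa; P₁ = ½×15.95×3.0 = 23.92.
Layer 2: σ_v at top = γ₁h₁ = 60.90; σ_h top = K_a2×60.90 = 17.22; σ_h base = K_a2×(60.90+19.2×2.4) = 30.24.
P₂ = ½(17.22+30.24)×2.4 = 56.95. Total P_a = 23.92+56.95 = 80.88 kN/m.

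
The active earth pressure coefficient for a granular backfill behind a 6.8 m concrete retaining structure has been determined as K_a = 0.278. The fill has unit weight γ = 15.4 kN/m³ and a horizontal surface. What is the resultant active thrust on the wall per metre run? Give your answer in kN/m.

99.0 kN/m

P = ½ K_a γ H² = 0.5 × 0.278 × 15.4 × 6.8² = 98.98 kN/m.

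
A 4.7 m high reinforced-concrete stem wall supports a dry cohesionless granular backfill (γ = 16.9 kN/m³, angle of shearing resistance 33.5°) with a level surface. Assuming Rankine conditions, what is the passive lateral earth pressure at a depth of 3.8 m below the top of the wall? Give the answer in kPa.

K_p = (1 + sin φ)/(1 − sin φ) = 3.464.
σ_h = K_p γ z = 3.464 × 16.9 × 3.8 = 222.4 kPa.

222 kPa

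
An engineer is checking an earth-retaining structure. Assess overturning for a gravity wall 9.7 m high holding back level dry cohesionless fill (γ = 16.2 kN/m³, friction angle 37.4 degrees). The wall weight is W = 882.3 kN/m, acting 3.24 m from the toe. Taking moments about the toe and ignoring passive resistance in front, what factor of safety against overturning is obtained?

4.75

K_a = tan²(45° − 37.4°/2) = 0.2443.
P_a = ½K_aγH² = 0.5×0.2443×16.2×9.7² = 186.2 kN/m, acting at H/3 = 3.233 m above the base.
Overturning moment M_o = P_a × H/3 = 186.2 × 3.233 = 601.9.
Resisting moment M_r = W × 3.24 = 882.3 × 3.24 = 2859.
FS_overturning = M_r/M_o = 2859/601.9 = 4.749.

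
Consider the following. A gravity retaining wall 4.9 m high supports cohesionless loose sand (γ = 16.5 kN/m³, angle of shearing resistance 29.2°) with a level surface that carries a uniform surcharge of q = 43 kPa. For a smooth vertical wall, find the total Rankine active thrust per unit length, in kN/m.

141 kN/m

K_a = tan²(45° − φ/2) = 0.3442.
Soil triangle: ½ K_a γ H² = 0.5×0.3442×16.5×4.9² = 68.18 kN/m.
Surcharge rectangle: K_a q H = 0.3442×43×4.9 = 72.53 kN/m.
Total = 68.18 + 72.53 = 140.7 kN/m.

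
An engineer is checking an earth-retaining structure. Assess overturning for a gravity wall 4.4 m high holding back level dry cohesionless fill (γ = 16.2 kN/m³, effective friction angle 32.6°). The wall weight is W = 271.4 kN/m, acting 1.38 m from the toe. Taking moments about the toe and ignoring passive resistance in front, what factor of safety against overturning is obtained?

5.43

K_a = tan²(45° − 32.6°/2) = 0.2997.
P_a = ½K_aγH² = 0.5×0.2997×16.2×4.4² = 47.00 kN/m, acting at H/3 = 1.467 m above the base.
Overturning moment M_o = P_a × H/3 = 47.00 × 1.467 = 68.94.
Resisting moment M_r = W × 1.38 = 271.4 × 1.38 = 374.5.
FS_overturning = M_r/M_o = 374.5/68.94 = 5.433.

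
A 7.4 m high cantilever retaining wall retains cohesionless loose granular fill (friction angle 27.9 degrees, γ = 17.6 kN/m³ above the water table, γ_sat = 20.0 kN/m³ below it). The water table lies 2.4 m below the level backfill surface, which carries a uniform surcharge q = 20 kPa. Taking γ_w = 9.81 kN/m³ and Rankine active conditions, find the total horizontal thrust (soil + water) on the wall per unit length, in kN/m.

K_a = tan²(45° − φ/2) = 0.3625.
γ' = 20.0 − 9.81 = 10.19 kN/m³. h₂ = H − d_w = 5.0 m.
σ'_h: at surface K_a·q = 7.249; at WT K_a(q+γd_w) = 22.56; at base K_a(q+γd_w+γ'h₂) = 41.03 kPa.
P₁ = ½(7.249+22.56)×2.4 = 35.77; P₂ = ½(22.56+41.03)×5.0 = 159.0; P_w = ½γ_w h₂² = 122.6.
Total = 35.77+159.0+122.6 = 317.4 kN/m.

317 kN/m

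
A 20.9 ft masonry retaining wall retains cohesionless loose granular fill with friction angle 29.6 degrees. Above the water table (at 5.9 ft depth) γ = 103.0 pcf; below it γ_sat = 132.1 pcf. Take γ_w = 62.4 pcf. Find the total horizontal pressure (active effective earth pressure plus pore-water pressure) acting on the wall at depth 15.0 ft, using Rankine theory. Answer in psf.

989 psf

K_a = (1 − sin φ)/(1 + sin φ) = 0.3387.
γ' = 132.1 − 62.4 = 69.70 pcf.
Effective vertical stress at 15.0 ft: σ'_v = 103.0×5.9 + 69.70×9.10 = 1242 psf.
σ'_h = K_a σ'_v = 0.3387 × 1242 = 420.7 psf; u = γ_w × 9.10 = 567.8 psf.
Total σ_h = 420.7 + 567.8 = 988.5 psf.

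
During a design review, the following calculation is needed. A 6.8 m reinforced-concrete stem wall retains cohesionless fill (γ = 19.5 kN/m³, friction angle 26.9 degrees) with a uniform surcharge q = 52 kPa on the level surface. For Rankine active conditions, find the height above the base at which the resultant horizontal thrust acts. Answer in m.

K_a = 0.3770.
Triangular part P₁ = ½K_aγH² = 170.0 at H/3 = 2.267 m; rectangular part P₂ = K_a q H = 133.3 at H/2 = 3.400 m.
ȳ = (P₁·2.267 + P₂·3.400)/(P₁+P₂) = 2.765 m.

2.76 m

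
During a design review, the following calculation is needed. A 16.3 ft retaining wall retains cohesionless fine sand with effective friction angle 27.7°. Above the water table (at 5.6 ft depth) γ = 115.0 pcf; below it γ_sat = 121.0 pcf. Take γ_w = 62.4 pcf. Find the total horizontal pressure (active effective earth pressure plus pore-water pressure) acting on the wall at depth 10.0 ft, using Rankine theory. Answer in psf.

604 psf

K_a = (1 − sin φ)/(1 + sin φ) = 0.3653.
γ' = 121.0 − 62.4 = 58.60 pcf.
Effective vertical stress at 10.0 ft: σ'_v = 115.0×5.6 + 58.60×4.40 = 901.8 psf.
σ'_h = K_a σ'_v = 0.3653 × 901.8 = 329.5 psf; u = γ_w × 4.40 = 274.6 psf.
Total σ_h = 329.5 + 274.6 = 604.0 psf.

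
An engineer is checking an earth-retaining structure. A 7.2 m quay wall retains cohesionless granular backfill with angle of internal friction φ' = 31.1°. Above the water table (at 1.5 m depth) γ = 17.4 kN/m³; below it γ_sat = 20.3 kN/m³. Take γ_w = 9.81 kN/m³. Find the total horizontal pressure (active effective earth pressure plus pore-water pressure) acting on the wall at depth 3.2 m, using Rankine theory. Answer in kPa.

30.7 kPa

K_a = (1 − sin φ)/(1 + sin φ) = 0.3188.
γ' = 20.3 − 9.81 = 10.49 kN/m³.
Effective vertical stress at 3.2 m: σ'_v = 17.4×1.5 + 10.49×1.70 = 43.93 kPa.
σ'_h = K_a σ'_v = 0.3188 × 43.93 = 14.01 kPa; u = γ_w × 1.70 = 16.68 kPa.
Total σ_h = 14.01 + 16.68 = 30.68 kPa.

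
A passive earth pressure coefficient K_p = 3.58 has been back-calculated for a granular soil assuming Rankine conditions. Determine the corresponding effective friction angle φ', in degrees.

K_p = (1+sin φ)/(1−sin φ) ⇒ sin φ = (K_p − 1)/(K_p + 1) = 0.5633.
φ = arcsin(0.5633) = 34.29°.

34.3°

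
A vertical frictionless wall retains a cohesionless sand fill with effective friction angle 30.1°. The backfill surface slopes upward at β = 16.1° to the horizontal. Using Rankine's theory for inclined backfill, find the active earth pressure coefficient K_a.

0.378

K_a = cos β · (cos β − √(cos²β − cos²φ)) / (cos β + √(cos²β − cos²φ)).
cos β = 0.9608, cos φ = 0.8652, √(cos²β − cos²φ) = 0.4179.
K_a = 0.9608 × (0.9608 − 0.4179)/(0.9608 + 0.4179) = 0.3784.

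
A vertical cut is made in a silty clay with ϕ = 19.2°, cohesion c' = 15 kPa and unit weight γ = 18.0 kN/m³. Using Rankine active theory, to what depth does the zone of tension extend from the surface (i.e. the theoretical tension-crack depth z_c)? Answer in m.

K_a = tan²(45° − 19.2°/2) = 0.5050; √K_a = 0.7107.
The active pressure is zero where K_a γ z = 2c√K_a, so z_c = 2c/(γ√K_a) = 2×15/(18.0×0.7107) = 2.345 m.

2.35 m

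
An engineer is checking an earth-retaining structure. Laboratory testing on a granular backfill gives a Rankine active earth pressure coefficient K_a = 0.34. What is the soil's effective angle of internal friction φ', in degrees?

K_a = tan²(45° − φ/2) ⇒ 45° − φ/2 = arctan(√0.34) = 30.25°.
φ = 2(45° − 30.25°) = 29.51°.

29.5°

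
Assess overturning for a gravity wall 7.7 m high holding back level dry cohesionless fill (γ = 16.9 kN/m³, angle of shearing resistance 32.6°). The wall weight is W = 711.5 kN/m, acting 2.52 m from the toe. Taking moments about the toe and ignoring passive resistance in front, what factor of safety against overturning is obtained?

K_a = tan²(45° − 32.6°/2) = 0.2997.
P_a = ½K_aγH² = 0.5×0.2997×16.9×7.7² = 150.2 kN/m, acting at H/3 = 2.567 m above the base.
Overturning moment M_o = P_a × H/3 = 150.2 × 2.567 = 385.4.
Resisting moment M_r = W × 2.52 = 711.5 × 2.52 = 1793.
FS_overturning = M_r/M_o = 1793/385.4 = 4.652.

4.65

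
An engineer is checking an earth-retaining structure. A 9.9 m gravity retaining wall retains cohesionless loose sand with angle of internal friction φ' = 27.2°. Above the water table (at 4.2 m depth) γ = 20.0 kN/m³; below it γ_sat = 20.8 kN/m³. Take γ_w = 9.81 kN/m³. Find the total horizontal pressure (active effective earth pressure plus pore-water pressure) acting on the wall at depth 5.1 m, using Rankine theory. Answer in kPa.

43.8 kPa

K_a = (1 − sin φ)/(1 + sin φ) = 0.3726.
γ' = 20.8 − 9.81 = 10.99 kN/m³.
Effective vertical stress at 5.1 m: σ'_v = 20.0×4.2 + 10.99×0.900 = 93.89 kPa.
σ'_h = K_a σ'_v = 0.3726 × 93.89 = 34.98 kPa; u = γ_w × 0.900 = 8.829 kPa.
Total σ_h = 34.98 + 8.829 = 43.81 kPa.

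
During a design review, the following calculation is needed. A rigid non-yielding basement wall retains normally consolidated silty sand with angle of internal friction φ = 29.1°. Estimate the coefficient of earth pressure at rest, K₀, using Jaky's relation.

K₀ = 1 − sin φ' = 1 − sin 29.1° = 0.5137.

0.514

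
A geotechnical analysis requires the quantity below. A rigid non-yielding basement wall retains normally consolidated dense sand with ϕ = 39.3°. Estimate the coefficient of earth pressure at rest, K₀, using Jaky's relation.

0.367

K₀ = 1 − sin φ' = 1 − sin 39.3° = 0.3666.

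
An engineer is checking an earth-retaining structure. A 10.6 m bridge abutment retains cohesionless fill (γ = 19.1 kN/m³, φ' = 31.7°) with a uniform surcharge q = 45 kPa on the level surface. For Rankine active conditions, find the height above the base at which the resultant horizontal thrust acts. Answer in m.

K_a = 0.3111.
Triangular part P₁ = ½K_aγH² = 333.8 at H/3 = 3.533 m; rectangular part P₂ = K_a q H = 148.4 at H/2 = 5.300 m.
ȳ = (P₁·3.533 + P₂·5.300)/(P₁+P₂) = 4.077 m.

4.08 m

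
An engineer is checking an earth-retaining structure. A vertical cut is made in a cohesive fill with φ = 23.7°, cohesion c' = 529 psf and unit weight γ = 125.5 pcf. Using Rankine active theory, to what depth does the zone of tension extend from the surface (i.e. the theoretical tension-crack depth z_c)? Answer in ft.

K_a = tan²(45° − 23.7°/2) = 0.4266; √K_a = 0.6531.
The active pressure is zero where K_a γ z = 2c√K_a, so z_c = 2c/(γ√K_a) = 2×529/(125.5×0.6531) = 12.91 ft.

12.9 ft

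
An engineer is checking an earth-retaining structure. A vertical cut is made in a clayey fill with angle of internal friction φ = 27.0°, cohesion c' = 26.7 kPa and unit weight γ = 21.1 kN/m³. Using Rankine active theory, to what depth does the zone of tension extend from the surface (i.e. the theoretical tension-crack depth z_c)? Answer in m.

K_a = tan²(45° − 27.0°/2) = 0.3755; √K_a = 0.6128.
The active pressure is zero where K_a γ z = 2c√K_a, so z_c = 2c/(γ√K_a) = 2×26.7/(21.1×0.6128) = 4.130 m.

4.13 m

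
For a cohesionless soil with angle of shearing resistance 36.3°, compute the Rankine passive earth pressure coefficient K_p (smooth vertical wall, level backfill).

K_p = (1 + sin φ)/(1 − sin φ) = tan²(45° + 36.3°/2) = 3.902.

3.90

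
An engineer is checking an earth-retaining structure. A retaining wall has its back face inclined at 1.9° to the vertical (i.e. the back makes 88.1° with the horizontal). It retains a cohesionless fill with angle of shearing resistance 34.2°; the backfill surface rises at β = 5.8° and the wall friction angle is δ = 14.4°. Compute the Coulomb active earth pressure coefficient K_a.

0.287

K_a = sin²(α+φ) / [sin²α · sin(α−δ) · (1 + √{sin(φ+δ)sin(φ−β) / (sin(α−δ)sin(α+β))})²].
With α = 88.1°, φ = 34.2°, δ = 14.4°, β = 5.8°: K_a = 0.2874.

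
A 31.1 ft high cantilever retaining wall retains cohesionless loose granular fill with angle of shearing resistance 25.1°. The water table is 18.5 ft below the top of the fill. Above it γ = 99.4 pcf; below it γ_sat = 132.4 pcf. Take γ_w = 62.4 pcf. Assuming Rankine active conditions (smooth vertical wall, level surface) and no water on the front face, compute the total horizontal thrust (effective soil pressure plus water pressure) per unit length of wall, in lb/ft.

K_a = tan²(45° − φ/2) = 0.4043.
γ' = 132.4 − 62.4 = 70.00 pcf. Depth below WT = 12.6 ft.
σ'_h at WT = K_a γ d_w = 743.5 psf; at base = 743.5 + K_a γ' × 12.6 = 1100 psf.
P₁ (0–18.5 ft) = ½×743.5×18.5 = 6877. P₂ (18.5–31.1 ft) = ½(743.5+1100)×12.6 = 11610.
P_w = ½ γ_w h₂² = 0.5×62.4×12.6² = 4953. Total = 6877+11610+4953 = 23440 lb/ft.

23400 lb/ft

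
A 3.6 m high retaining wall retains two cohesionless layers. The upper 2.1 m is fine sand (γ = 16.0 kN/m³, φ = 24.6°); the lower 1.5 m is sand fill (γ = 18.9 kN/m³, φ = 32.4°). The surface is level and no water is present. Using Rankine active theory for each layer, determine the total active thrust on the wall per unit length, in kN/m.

K_a1 = tan²(45°−24.6°/2) = 0.4121; K_a2 = tan²(45°−32.4°/2) = 0.3022.
Layer 1: σ at base = K_a1 γ₁ h₁ = 13.85 kPa; P₁ = ½×13.85×2.1 = 14.54.
Layer 2: σ_v at top = γ₁h₁ = 33.60; σ_h top = K_a2×33.60 = 10.15; σ_h base = K_a2×(33.60+18.9×1.5) = 18.72.
P₂ = ½(10.15+18.72)×1.5 = 21.66. Total P_a = 14.54+21.66 = 36.20 kN/m.

36.2 kN/m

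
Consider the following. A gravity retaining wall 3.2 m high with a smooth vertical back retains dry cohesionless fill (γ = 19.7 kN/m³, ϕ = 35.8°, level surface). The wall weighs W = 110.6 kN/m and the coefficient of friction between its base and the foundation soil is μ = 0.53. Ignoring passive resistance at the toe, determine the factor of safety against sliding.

K_a = tan²(45° − 35.8°/2) = 0.2619.
P_a = ½K_aγH² = 0.5×0.2619×19.7×3.2² = 26.41 kN/m, acting at H/3 = 1.067 m above the base.
FS_sliding = μW / P_a = 0.53×110.6 / 26.41 = 2.219.

2.22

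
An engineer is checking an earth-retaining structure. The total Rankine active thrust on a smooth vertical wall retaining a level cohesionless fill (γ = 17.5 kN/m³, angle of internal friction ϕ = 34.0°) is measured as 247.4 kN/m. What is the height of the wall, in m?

10.0 m

K_a = 0.2827. P_a = ½ K_a γ H² ⇒ H = √(2P_a/(K_a γ)).
H = √(2×247.4/(0.2827×17.5)) = 10.00 m.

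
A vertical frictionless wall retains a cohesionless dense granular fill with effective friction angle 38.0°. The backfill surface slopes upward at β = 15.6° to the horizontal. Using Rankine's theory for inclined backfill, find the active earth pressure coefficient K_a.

0.260

K_a = cos β · (cos β − √(cos²β − cos²φ)) / (cos β + √(cos²β − cos²φ)).
cos β = 0.9632, cos φ = 0.7880, √(cos²β − cos²φ) = 0.5538.
K_a = 0.9632 × (0.9632 − 0.5538)/(0.9632 + 0.5538) = 0.2599.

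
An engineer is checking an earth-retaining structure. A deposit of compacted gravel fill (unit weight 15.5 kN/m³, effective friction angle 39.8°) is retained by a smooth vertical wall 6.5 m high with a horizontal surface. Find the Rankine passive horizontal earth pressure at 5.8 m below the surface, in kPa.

410 kPa

K_p = (1 + sin φ)/(1 − sin φ) = 4.557.
σ_h = K_p γ z = 4.557 × 15.5 × 5.8 = 409.7 kPa.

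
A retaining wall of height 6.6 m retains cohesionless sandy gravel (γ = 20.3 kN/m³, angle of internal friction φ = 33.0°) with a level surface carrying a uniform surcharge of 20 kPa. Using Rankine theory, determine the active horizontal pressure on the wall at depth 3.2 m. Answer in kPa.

K_a = (1 − sin φ)/(1 + sin φ) = 0.2948.
σ_v = γz + q = 20.3 × 3.2 + 20 = 84.96 kPa.
σ_h = K_a σ_v = 0.2948 × 84.96 = 25.05 kPa.

25.0 kPa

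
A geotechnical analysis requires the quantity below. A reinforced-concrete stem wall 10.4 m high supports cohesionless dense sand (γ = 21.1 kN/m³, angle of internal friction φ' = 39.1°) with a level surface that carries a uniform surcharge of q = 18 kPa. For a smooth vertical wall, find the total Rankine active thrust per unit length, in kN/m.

301 kN/m

K_a = tan²(45° − φ/2) = 0.2265.
Soil triangle: ½ K_a γ H² = 0.5×0.2265×21.1×10.4² = 258.4 kN/m.
Surcharge rectangle: K_a q H = 0.2265×18×10.4 = 42.40 kN/m.
Total = 258.4 + 42.40 = 300.8 kN/m.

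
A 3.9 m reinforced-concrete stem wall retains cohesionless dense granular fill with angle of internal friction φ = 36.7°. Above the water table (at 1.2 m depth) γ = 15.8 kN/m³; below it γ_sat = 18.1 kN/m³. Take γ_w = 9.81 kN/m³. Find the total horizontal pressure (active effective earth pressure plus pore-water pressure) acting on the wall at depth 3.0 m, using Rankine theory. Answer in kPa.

26.2 kPa

K_a = (1 − sin φ)/(1 + sin φ) = 0.2519.
γ' = 18.1 − 9.81 = 8.290 kN/m³.
Effective vertical stress at 3.0 m: σ'_v = 15.8×1.2 + 8.290×1.80 = 33.88 kPa.
σ'_h = K_a σ'_v = 0.2519 × 33.88 = 8.533 kPa; u = γ_w × 1.80 = 17.66 kPa.
Total σ_h = 8.533 + 17.66 = 26.19 kPa.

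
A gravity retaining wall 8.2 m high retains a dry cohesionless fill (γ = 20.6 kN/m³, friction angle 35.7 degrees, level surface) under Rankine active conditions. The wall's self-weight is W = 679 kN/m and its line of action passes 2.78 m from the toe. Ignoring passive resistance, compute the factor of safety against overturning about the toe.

3.79

K_a = tan²(45° − 35.7°/2) = 0.2630.
P_a = ½K_aγH² = 0.5×0.2630×20.6×8.2² = 182.1 kN/m, acting at H/3 = 2.733 m above the base.
Overturning moment M_o = P_a × H/3 = 182.1 × 2.733 = 497.9.
Resisting moment M_r = W × 2.78 = 679 × 2.78 = 1888.
FS_overturning = M_r/M_o = 1888/497.9 = 3.792.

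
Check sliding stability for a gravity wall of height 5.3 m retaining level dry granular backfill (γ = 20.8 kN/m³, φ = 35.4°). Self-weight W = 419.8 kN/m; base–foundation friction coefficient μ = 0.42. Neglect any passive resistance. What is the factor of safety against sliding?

2.27

K_a = tan²(45° − 35.4°/2) = 0.2664.
P_a = ½K_aγH² = 0.5×0.2664×20.8×5.3² = 77.82 kN/m, acting at H/3 = 1.767 m above the base.
FS_sliding = μW / P_a = 0.42×419.8 / 77.82 = 2.266.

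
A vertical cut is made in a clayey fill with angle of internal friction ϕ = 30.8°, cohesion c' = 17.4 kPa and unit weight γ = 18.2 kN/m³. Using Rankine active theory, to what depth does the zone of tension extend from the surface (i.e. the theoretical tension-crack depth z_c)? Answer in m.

3.37 m

K_a = tan²(45° − 30.8°/2) = 0.3227; √K_a = 0.5681.
The active pressure is zero where K_a γ z = 2c√K_a, so z_c = 2c/(γ√K_a) = 2×17.4/(18.2×0.5681) = 3.366 m.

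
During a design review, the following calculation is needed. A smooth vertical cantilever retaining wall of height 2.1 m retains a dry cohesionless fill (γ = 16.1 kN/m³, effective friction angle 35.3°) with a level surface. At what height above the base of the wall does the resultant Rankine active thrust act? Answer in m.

K_a = 0.2675.
The pressure distribution is triangular, so the resultant acts at H/3 above the base = 2.1/3 = 0.7000 m.

0.700 m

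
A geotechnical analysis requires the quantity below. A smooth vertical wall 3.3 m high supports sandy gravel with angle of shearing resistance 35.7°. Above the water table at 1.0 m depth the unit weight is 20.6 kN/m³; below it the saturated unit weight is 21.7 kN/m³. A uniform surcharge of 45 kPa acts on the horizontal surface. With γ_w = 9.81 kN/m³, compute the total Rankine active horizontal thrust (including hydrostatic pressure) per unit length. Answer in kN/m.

K_a = tan²(45° − φ/2) = 0.2630.
γ' = 21.7 − 9.81 = 11.89 kN/m³. h₂ = H − d_w = 2.3 m.
σ'_h: at surface K_a·q = 11.83; at WT K_a(q+γd_w) = 17.25; at base K_a(q+γd_w+γ'h₂) = 24.44 kPa.
P₁ = ½(11.83+17.25)×1.0 = 14.54; P₂ = ½(17.25+24.44)×2.3 = 47.95; P_w = ½γ_w h₂² = 25.95.
Total = 14.54+47.95+25.95 = 88.44 kN/m.

88.4 kN/m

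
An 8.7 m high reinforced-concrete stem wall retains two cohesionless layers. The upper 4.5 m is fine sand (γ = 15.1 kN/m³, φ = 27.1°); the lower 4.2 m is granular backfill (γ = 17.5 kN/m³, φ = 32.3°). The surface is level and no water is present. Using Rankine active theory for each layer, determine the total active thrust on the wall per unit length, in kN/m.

191 kN/m

K_a1 = tan²(45°−27.1°/2) = 0.3741; K_a2 = tan²(45°−32.3°/2) = 0.3035.
Layer 1: σ at base = K_a1 γ₁ h₁ = 25.42 kPa; P₁ = ½×25.42×4.5 = 57.19.
Layer 2: σ_v at top = γ₁h₁ = 67.95; σ_h top = K_a2×67.95 = 20.62; σ_h base = K_a2×(67.95+17.5×4.2) = 42.93.
P₂ = ½(20.62+42.93)×4.2 = 133.5. Total P_a = 57.19+133.5 = 190.6 kN/m.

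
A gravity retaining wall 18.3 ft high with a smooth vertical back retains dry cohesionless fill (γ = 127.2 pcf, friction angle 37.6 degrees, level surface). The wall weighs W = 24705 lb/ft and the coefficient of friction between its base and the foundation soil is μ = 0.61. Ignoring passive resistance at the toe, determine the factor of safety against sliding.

K_a = tan²(45° − 37.6°/2) = 0.2421.
P_a = ½K_aγH² = 0.5×0.2421×127.2×18.3² = 5157 lb/ft, acting at H/3 = 6.100 ft above the base.
FS_sliding = μW / P_a = 0.61×24705 / 5157 = 2.922.

2.92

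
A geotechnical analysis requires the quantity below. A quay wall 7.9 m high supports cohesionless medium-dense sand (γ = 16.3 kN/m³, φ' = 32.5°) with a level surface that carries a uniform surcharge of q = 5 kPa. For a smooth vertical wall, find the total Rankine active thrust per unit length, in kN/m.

K_a = tan²(45° − φ/2) = 0.3010.
Soil triangle: ½ K_a γ H² = 0.5×0.3010×16.3×7.9² = 153.1 kN/m.
Surcharge rectangle: K_a q H = 0.3010×5×7.9 = 11.89 kN/m.
Total = 153.1 + 11.89 = 165.0 kN/m.

165 kN/m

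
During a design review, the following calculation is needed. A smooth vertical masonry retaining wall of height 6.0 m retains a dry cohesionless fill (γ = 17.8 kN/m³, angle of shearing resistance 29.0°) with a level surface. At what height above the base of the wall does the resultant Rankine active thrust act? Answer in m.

K_a = 0.3470.
The pressure distribution is triangular, so the resultant acts at H/3 above the base = 6.0/3 = 2.000 m.

2.00 m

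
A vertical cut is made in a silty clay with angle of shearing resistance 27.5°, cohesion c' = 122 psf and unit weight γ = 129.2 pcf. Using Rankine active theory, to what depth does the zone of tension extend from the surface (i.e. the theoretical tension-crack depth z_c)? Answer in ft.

K_a = tan²(45° − 27.5°/2) = 0.3682; √K_a = 0.6068.
The active pressure is zero where K_a γ z = 2c√K_a, so z_c = 2c/(γ√K_a) = 2×122/(129.2×0.6068) = 3.112 ft.

3.11 ft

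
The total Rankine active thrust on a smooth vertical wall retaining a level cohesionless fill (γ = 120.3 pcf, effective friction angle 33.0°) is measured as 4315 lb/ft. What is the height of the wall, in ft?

K_a = 0.2948. P_a = ½ K_a γ H² ⇒ H = √(2P_a/(K_a γ)).
H = √(2×4315/(0.2948×120.3)) = 15.60 ft.

15.6 ft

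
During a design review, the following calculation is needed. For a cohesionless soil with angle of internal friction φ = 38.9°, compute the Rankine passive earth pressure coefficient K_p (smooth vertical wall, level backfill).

4.38

K_p = (1 + sin φ)/(1 − sin φ) = tan²(45° + 38.9°/2) = 4.376.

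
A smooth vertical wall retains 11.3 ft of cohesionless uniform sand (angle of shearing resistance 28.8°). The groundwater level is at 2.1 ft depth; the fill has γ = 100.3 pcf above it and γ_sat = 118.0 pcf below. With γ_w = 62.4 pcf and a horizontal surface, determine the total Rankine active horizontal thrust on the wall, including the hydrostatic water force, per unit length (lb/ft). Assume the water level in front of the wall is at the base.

K_a = tan²(45° − φ/2) = 0.3498.
γ' = 118.0 − 62.4 = 55.60 pcf. Depth below WT = 9.2 ft.
σ'_h at WT = K_a γ d_w = 73.67 psf; at base = 73.67 + K_a γ' × 9.2 = 252.6 psf.
P₁ (0–2.1 ft) = ½×73.67×2.1 = 77.35. P₂ (2.1–11.3 ft) = ½(73.67+252.6)×9.2 = 1501.
P_w = ½ γ_w h₂² = 0.5×62.4×9.2² = 2641. Total = 77.35+1501+2641 = 4219 lb/ft.

4220 lb/ft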